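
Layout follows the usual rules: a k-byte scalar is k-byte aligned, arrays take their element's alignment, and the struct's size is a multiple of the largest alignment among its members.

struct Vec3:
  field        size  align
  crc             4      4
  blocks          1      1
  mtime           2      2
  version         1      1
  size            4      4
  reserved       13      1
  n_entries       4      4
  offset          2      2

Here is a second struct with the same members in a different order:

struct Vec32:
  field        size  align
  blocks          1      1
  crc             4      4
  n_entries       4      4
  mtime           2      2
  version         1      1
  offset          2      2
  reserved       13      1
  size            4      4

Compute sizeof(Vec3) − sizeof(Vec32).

0..4  crc  (4B, 4-aligned)
4..5  blocks  (1B, 1-aligned)
5..6  -- padding (1B)
6..8  mtime  (2B, 2-aligned)
8..9  version  (1B, 1-aligned)
9..12  -- padding (3B)
12..16  size  (4B, 4-aligned)
16..29  reserved  (13B, 1-aligned)
29..32  -- padding (3B)
32..36  n_entries  (4B, 4-aligned)
36..38  offset  (2B, 2-aligned)
38..40  -- tail padding (2B)
sizeof = 40, alignof = 4
— Vec32 —
0..1  blocks  (1B, 1-aligned)
1..4  -- padding (3B)
4..8  crc  (4B, 4-aligned)
8..12  n_entries  (4B, 4-aligned)
12..14  mtime  (2B, 2-aligned)
14..15  version  (1B, 1-aligned)
15..16  -- padding (1B)
16..18  offset  (2B, 2-aligned)
18..31  reserved  (13B, 1-aligned)
31..32  -- padding (1B)
32..36  size  (4B, 4-aligned)
sizeof = 36, alignof = 4
40 − 36 = 4

4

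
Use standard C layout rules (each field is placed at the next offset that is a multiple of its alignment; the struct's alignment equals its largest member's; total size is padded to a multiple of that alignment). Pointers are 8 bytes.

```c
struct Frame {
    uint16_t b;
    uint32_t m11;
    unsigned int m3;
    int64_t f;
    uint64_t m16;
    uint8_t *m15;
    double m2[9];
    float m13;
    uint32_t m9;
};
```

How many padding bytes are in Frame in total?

0..2  b  (2B, 2-aligned)
2..4  -- padding (2B)
4..8  m11  (4B, 4-aligned)
8..12  m3  (4B, 4-aligned)
12..16  -- padding (4B)
16..24  f  (8B, 8-aligned)
24..32  m16  (8B, 8-aligned)
32..40  m15  (8B, 8-aligned)
40..112  m2  (72B, 8-aligned)
112..116  m13  (4B, 4-aligned)
116..120  m9  (4B, 4-aligned)
sizeof = 120, alignof = 8
data bytes 114, size 120 → padding 6

6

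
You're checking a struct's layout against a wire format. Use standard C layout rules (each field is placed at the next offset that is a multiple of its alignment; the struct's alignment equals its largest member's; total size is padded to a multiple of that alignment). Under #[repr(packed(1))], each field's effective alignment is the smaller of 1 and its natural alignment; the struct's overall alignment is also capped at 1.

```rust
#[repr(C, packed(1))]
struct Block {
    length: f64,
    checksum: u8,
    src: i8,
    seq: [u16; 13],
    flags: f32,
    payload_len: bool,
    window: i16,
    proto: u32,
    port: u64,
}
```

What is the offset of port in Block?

0..8  length  (8B, 1-aligned)
8..9  checksum  (1B, 1-aligned)
9..10  src  (1B, 1-aligned)
10..36  seq  (26B, 1-aligned)
36..40  flags  (4B, 1-aligned)
40..41  payload_len  (1B, 1-aligned)
41..43  window  (2B, 1-aligned)
43..47  proto  (4B, 1-aligned)
47..55  port  (8B, 1-aligned)

47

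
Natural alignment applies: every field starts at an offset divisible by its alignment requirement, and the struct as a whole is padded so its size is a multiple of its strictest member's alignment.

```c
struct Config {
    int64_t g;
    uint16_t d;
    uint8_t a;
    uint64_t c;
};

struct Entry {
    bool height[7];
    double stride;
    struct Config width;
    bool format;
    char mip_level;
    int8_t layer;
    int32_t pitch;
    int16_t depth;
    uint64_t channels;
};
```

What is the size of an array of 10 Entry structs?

Config: @0: g [8B, align 8] → 8; @8: d [2B, align 2] → 10; @10: a [1B, align 1] → 11; +5 pad (align 8); @16: c [8B, align 8] → 24; size 24, align 8
@0: height [7B, align 1] → 7
+1 pad (align 8)
@8: stride [8B, align 8] → 16
@16: width [24B, align 8] → 40
@40: format [1B, align 1] → 41
@41: mip_level [1B, align 1] → 42
@42: layer [1B, align 1] → 43
+1 pad (align 4)
@44: pitch [4B, align 4] → 48
@48: depth [2B, align 2] → 50
+6 pad (align 8)
@56: channels [8B, align 8] → 64
size 64, align 8
array of 10: 10 × 64 = 640

640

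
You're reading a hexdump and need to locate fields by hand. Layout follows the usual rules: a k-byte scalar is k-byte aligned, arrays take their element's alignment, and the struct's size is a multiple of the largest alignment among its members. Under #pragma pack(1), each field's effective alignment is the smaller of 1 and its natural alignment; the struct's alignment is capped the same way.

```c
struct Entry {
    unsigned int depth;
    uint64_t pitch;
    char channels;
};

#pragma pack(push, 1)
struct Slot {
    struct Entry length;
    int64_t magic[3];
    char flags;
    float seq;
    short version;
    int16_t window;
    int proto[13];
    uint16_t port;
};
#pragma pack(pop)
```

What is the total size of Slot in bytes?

111

Entry: @0: depth [4B, align 4] → 4; +4 pad (align 8); @8: pitch [8B, align 8] → 16; @16: channels [1B, align 1] → 17; +7 tail pad (align 8); size 24, align 8
@0: length [24B, align 1] → 24
@24: magic [24B, align 1] → 48
@48: flags [1B, align 1] → 49
@49: seq [4B, align 1] → 53
@53: version [2B, align 1] → 55
@55: window [2B, align 1] → 57
@57: proto [52B, align 1] → 109
@109: port [2B, align 1] → 111
size 111, align 1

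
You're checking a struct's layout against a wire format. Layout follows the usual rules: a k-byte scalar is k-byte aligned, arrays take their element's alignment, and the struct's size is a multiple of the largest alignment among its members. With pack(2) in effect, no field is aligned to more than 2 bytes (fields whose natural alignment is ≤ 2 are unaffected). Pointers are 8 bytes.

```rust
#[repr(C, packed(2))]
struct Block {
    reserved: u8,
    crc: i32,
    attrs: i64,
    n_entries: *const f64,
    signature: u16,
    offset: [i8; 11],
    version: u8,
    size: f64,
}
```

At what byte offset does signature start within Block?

reserved at 0 (size 1, align 1) → ends 1
pad 1 to align 2 for crc
crc at 2 (size 4, align 2) → ends 6
attrs at 6 (size 8, align 2) → ends 14
n_entries at 14 (size 8, align 2) → ends 22
signature at 22 (size 2, align 2) → ends 24

22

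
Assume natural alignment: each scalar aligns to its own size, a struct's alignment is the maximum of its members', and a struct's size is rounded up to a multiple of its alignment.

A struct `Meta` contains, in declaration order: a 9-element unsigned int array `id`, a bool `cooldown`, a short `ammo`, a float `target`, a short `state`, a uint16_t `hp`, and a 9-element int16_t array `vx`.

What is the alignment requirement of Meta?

member alignments: id=4, cooldown=1, ammo=2, target=4, state=2, hp=2, vx=2
max = 4

4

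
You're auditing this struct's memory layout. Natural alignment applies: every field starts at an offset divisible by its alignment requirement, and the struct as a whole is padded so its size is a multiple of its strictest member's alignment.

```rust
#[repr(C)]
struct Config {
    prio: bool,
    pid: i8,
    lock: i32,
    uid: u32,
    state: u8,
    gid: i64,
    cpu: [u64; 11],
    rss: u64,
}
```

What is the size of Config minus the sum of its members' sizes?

5

prio at 0 (size 1, align 1) → ends 1
pid at 1 (size 1, align 1) → ends 2
pad 2 to align 4 for lock
lock at 4 (size 4, align 4) → ends 8
uid at 8 (size 4, align 4) → ends 12
state at 12 (size 1, align 1) → ends 13
pad 3 to align 8 for gid
gid at 16 (size 8, align 8) → ends 24
cpu at 24 (size 88, align 8) → ends 112
rss at 112 (size 8, align 8) → ends 120
total 120 bytes, alignment 8
data bytes 115, size 120 → padding 5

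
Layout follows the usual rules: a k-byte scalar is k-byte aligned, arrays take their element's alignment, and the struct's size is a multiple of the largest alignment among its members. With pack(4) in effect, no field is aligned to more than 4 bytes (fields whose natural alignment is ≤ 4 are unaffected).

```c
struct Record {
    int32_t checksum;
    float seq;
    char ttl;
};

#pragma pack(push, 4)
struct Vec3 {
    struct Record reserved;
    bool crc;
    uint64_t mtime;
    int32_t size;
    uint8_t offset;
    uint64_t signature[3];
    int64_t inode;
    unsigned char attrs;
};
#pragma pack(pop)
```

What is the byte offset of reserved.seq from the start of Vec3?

4

Record: @0: checksum [4B, align 4] → 4; @4: seq [4B, align 4] → 8; @8: ttl [1B, align 1] → 9; +3 tail pad (align 4); size 12, align 4
@0: reserved [12B, align 4] → 12
within Record: seq at 4
0 + 4 = 4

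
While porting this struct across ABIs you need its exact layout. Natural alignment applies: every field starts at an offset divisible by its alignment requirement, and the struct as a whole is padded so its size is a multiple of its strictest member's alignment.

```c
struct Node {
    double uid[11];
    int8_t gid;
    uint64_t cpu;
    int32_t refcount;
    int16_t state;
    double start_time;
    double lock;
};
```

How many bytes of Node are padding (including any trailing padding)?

0..88  uid  (88B, 8-aligned)
88..89  gid  (1B, 1-aligned)
89..96  -- padding (7B)
96..104  cpu  (8B, 8-aligned)
104..108  refcount  (4B, 4-aligned)
108..110  state  (2B, 2-aligned)
110..112  -- padding (2B)
112..120  start_time  (8B, 8-aligned)
120..128  lock  (8B, 8-aligned)
sizeof = 128, alignof = 8
data bytes 119, size 128 → padding 9

9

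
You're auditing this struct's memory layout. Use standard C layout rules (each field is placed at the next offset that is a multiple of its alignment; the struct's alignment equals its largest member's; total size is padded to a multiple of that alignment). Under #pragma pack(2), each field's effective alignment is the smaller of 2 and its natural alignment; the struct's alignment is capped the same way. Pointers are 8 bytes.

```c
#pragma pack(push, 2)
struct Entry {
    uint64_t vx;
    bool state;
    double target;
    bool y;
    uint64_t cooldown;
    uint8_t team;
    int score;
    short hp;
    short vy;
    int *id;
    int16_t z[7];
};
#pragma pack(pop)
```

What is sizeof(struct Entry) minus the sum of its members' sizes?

3

0..8  vx  (8B, 2-aligned)
8..9  state  (1B, 1-aligned)
9..10  -- padding (1B)
10..18  target  (8B, 2-aligned)
18..19  y  (1B, 1-aligned)
19..20  -- padding (1B)
20..28  cooldown  (8B, 2-aligned)
28..29  team  (1B, 1-aligned)
29..30  -- padding (1B)
30..34  score  (4B, 2-aligned)
34..36  hp  (2B, 2-aligned)
36..38  vy  (2B, 2-aligned)
38..46  id  (8B, 2-aligned)
46..60  z  (14B, 2-aligned)
sizeof = 60, alignof = 2
data bytes 57, size 60 → padding 3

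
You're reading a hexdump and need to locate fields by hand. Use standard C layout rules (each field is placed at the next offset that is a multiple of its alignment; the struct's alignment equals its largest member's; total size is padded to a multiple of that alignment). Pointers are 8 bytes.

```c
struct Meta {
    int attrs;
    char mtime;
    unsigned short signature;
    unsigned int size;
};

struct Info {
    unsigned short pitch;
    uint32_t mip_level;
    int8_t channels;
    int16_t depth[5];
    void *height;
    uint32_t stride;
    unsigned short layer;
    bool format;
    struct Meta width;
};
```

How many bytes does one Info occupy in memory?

Meta: 0..4  attrs  (4B, 4-aligned); 4..5  mtime  (1B, 1-aligned); 5..6  -- padding (1B); 6..8  signature  (2B, 2-aligned); 8..12  size  (4B, 4-aligned); sizeof = 12, alignof = 4
0..2  pitch  (2B, 2-aligned)
2..4  -- padding (2B)
4..8  mip_level  (4B, 4-aligned)
8..9  channels  (1B, 1-aligned)
9..10  -- padding (1B)
10..20  depth  (10B, 2-aligned)
20..24  -- padding (4B)
24..32  height  (8B, 8-aligned)
32..36  stride  (4B, 4-aligned)
36..38  layer  (2B, 2-aligned)
38..39  format  (1B, 1-aligned)
39..40  -- padding (1B)
40..52  width  (12B, 4-aligned)
52..56  -- tail padding (4B)
sizeof = 56, alignof = 8

56 bytes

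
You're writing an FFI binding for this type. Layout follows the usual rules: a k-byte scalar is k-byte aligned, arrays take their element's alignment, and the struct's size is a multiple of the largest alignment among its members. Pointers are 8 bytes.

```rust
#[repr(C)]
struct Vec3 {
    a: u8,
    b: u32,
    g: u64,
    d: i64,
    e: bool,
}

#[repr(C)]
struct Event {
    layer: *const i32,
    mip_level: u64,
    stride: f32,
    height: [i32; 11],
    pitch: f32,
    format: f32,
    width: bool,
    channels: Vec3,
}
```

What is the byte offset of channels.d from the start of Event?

96

Vec3: 0..1  a  (1B, 1-aligned); 1..4  -- padding (3B); 4..8  b  (4B, 4-aligned); 8..16  g  (8B, 8-aligned); 16..24  d  (8B, 8-aligned); 24..25  e  (1B, 1-aligned); 25..32  -- tail padding (7B); sizeof = 32, alignof = 8
0..8  layer  (8B, 8-aligned)
8..16  mip_level  (8B, 8-aligned)
16..20  stride  (4B, 4-aligned)
20..64  height  (44B, 4-aligned)
64..68  pitch  (4B, 4-aligned)
68..72  format  (4B, 4-aligned)
72..73  width  (1B, 1-aligned)
73..80  -- padding (7B)
80..112  channels  (32B, 8-aligned)
within Vec3: d at 16
80 + 16 = 96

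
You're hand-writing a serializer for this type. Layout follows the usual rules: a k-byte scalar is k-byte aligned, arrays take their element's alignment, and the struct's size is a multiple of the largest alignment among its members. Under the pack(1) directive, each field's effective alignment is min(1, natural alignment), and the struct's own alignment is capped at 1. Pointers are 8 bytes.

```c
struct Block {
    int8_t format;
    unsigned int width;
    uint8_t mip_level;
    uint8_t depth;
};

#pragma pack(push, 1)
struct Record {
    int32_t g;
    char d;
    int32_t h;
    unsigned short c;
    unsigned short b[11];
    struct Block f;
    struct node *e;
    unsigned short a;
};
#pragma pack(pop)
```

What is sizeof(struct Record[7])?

385

Block: 0..1  format  (1B, 1-aligned); 1..4  -- padding (3B); 4..8  width  (4B, 4-aligned); 8..9  mip_level  (1B, 1-aligned); 9..10  depth  (1B, 1-aligned); 10..12  -- tail padding (2B); sizeof = 12, alignof = 4
0..4  g  (4B, 1-aligned)
4..5  d  (1B, 1-aligned)
5..9  h  (4B, 1-aligned)
9..11  c  (2B, 1-aligned)
11..33  b  (22B, 1-aligned)
33..45  f  (12B, 1-aligned)
45..53  e  (8B, 1-aligned)
53..55  a  (2B, 1-aligned)
sizeof = 55, alignof = 1
array of 7: 7 × 55 = 385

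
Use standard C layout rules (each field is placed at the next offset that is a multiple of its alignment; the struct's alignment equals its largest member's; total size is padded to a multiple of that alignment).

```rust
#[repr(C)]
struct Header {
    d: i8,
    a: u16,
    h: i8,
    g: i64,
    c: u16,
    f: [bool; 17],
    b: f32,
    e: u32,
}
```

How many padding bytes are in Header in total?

9

d at 0 (size 1, align 1) → ends 1
pad 1 to align 2 for a
a at 2 (size 2, align 2) → ends 4
h at 4 (size 1, align 1) → ends 5
pad 3 to align 8 for g
g at 8 (size 8, align 8) → ends 16
c at 16 (size 2, align 2) → ends 18
f at 18 (size 17, align 1) → ends 35
pad 1 to align 4 for b
b at 36 (size 4, align 4) → ends 40
e at 40 (size 4, align 4) → ends 44
tail pad 4 to reach multiple of 8
total 48 bytes, alignment 8
data bytes 39, size 48 → padding 9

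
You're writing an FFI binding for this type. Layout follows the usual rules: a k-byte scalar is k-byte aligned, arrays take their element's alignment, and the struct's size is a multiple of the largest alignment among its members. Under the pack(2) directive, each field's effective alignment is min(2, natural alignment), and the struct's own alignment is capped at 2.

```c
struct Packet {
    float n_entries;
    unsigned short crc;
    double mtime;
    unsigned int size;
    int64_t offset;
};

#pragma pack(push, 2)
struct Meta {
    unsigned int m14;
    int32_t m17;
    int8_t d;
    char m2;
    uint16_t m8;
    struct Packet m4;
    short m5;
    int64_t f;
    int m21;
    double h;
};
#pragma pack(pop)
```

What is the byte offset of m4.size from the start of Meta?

Packet: 0..4  n_entries  (4B, 4-aligned); 4..6  crc  (2B, 2-aligned); 6..8  -- padding (2B); 8..16  mtime  (8B, 8-aligned); 16..20  size  (4B, 4-aligned); 20..24  -- padding (4B); 24..32  offset  (8B, 8-aligned); sizeof = 32, alignof = 8
0..4  m14  (4B, 2-aligned)
4..8  m17  (4B, 2-aligned)
8..9  d  (1B, 1-aligned)
9..10  m2  (1B, 1-aligned)
10..12  m8  (2B, 2-aligned)
12..44  m4  (32B, 2-aligned)
within Packet: size at 16
12 + 16 = 28

28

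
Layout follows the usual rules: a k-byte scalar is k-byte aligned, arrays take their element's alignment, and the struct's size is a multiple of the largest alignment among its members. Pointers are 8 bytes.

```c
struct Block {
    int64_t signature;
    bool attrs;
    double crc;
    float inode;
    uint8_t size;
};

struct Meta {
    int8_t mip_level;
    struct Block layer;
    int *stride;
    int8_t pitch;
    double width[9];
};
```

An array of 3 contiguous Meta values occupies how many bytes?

Block: @0: signature [8B, align 8] → 8; @8: attrs [1B, align 1] → 9; +7 pad (align 8); @16: crc [8B, align 8] → 24; @24: inode [4B, align 4] → 28; @28: size [1B, align 1] → 29; +3 tail pad (align 8); size 32, align 8
@0: mip_level [1B, align 1] → 1
+7 pad (align 8)
@8: layer [32B, align 8] → 40
@40: stride [8B, align 8] → 48
@48: pitch [1B, align 1] → 49
+7 pad (align 8)
@56: width [72B, align 8] → 128
size 128, align 8
array of 3: 3 × 128 = 384

384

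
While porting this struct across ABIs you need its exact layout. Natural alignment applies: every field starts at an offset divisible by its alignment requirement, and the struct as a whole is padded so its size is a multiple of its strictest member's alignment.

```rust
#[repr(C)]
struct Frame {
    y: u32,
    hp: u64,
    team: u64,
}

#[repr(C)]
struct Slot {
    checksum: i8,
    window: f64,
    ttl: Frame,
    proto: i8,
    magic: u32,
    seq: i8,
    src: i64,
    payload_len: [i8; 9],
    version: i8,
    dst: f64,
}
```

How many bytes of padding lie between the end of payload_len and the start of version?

Frame: @0: y [4B, align 4] → 4; +4 pad (align 8); @8: hp [8B, align 8] → 16; @16: team [8B, align 8] → 24; size 24, align 8
@0: checksum [1B, align 1] → 1
+7 pad (align 8)
@8: window [8B, align 8] → 16
@16: ttl [24B, align 8] → 40
@40: proto [1B, align 1] → 41
+3 pad (align 4)
@44: magic [4B, align 4] → 48
@48: seq [1B, align 1] → 49
+7 pad (align 8)
@56: src [8B, align 8] → 64
@64: payload_len [9B, align 1] → 73
@73: version [1B, align 1] → 74

0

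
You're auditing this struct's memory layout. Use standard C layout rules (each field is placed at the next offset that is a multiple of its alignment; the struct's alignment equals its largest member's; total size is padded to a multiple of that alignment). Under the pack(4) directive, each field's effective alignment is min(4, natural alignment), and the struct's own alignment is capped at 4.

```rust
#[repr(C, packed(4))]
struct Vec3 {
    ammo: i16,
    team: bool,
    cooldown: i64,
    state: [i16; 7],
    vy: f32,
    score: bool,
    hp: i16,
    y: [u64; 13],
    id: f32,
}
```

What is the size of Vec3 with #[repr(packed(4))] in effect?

144

0..2  ammo  (2B, 2-aligned)
2..3  team  (1B, 1-aligned)
3..4  -- padding (1B)
4..12  cooldown  (8B, 4-aligned)
12..26  state  (14B, 2-aligned)
26..28  -- padding (2B)
28..32  vy  (4B, 4-aligned)
32..33  score  (1B, 1-aligned)
33..34  -- padding (1B)
34..36  hp  (2B, 2-aligned)
36..140  y  (104B, 4-aligned)
140..144  id  (4B, 4-aligned)
sizeof = 144, alignof = 4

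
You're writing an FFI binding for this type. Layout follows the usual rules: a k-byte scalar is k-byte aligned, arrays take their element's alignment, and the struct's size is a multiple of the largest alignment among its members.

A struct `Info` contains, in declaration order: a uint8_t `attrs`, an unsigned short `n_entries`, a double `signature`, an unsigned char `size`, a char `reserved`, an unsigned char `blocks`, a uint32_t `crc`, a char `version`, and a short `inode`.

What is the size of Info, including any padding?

attrs at 0 (size 1, align 1) → ends 1
pad 1 to align 2 for n_entries
n_entries at 2 (size 2, align 2) → ends 4
pad 4 to align 8 for signature
signature at 8 (size 8, align 8) → ends 16
size at 16 (size 1, align 1) → ends 17
reserved at 17 (size 1, align 1) → ends 18
blocks at 18 (size 1, align 1) → ends 19
pad 1 to align 4 for crc
crc at 20 (size 4, align 4) → ends 24
version at 24 (size 1, align 1) → ends 25
pad 1 to align 2 for inode
inode at 26 (size 2, align 2) → ends 28
tail pad 4 to reach multiple of 8
total 32 bytes, alignment 8

32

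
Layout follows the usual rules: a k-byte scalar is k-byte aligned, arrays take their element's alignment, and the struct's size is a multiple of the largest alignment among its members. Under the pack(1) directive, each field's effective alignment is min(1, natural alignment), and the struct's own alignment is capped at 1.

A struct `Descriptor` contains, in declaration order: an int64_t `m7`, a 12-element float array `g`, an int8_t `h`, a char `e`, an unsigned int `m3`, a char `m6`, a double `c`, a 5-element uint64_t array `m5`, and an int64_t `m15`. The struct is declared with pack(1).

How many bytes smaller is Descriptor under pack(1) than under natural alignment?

natural layout:
  @0: m7 [8B, align 8] → 8
  @8: g [48B, align 4] → 56
  @56: h [1B, align 1] → 57
  @57: e [1B, align 1] → 58
  +2 pad (align 4)
  @60: m3 [4B, align 4] → 64
  @64: m6 [1B, align 1] → 65
  +7 pad (align 8)
  @72: c [8B, align 8] → 80
  @80: m5 [40B, align 8] → 120
  @120: m15 [8B, align 8] → 128
  size 128, align 8
packed(1) layout:
  @0: m7 [8B, align 1] → 8
  @8: g [48B, align 1] → 56
  @56: h [1B, align 1] → 57
  @57: e [1B, align 1] → 58
  @58: m3 [4B, align 1] → 62
  @62: m6 [1B, align 1] → 63
  @63: c [8B, align 1] → 71
  @71: m5 [40B, align 1] → 111
  @111: m15 [8B, align 1] → 119
  size 119, align 1
128 − 119 = 9

9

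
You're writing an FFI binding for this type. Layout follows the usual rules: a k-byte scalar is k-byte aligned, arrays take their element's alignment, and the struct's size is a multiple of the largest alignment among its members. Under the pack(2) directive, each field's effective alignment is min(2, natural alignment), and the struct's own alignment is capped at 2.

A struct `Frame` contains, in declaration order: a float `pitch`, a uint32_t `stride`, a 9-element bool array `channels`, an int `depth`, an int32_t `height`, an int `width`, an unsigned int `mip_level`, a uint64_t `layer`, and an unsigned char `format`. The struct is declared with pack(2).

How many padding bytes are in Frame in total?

0..4  pitch  (4B, 2-aligned)
4..8  stride  (4B, 2-aligned)
8..17  channels  (9B, 1-aligned)
17..18  -- padding (1B)
18..22  depth  (4B, 2-aligned)
22..26  height  (4B, 2-aligned)
26..30  width  (4B, 2-aligned)
30..34  mip_level  (4B, 2-aligned)
34..42  layer  (8B, 2-aligned)
42..43  format  (1B, 1-aligned)
43..44  -- tail padding (1B)
sizeof = 44, alignof = 2
data bytes 42, size 44 → padding 2

2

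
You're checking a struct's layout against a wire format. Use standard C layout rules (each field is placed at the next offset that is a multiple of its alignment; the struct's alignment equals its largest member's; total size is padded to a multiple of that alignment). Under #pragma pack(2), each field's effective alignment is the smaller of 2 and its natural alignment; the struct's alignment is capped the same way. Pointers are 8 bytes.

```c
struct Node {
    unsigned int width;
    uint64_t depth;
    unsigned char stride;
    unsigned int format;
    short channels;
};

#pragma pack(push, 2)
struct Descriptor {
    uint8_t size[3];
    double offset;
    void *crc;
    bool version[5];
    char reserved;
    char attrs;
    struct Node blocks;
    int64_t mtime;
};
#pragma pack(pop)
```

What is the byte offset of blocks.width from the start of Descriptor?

28

Node: @0: width [4B, align 4] → 4; +4 pad (align 8); @8: depth [8B, align 8] → 16; @16: stride [1B, align 1] → 17; +3 pad (align 4); @20: format [4B, align 4] → 24; @24: channels [2B, align 2] → 26; +6 tail pad (align 8); size 32, align 8
@0: size [3B, align 1] → 3
+1 pad (align 2)
@4: offset [8B, align 2] → 12
@12: crc [8B, align 2] → 20
@20: version [5B, align 1] → 25
@25: reserved [1B, align 1] → 26
@26: attrs [1B, align 1] → 27
+1 pad (align 2)
@28: blocks [32B, align 2] → 60
within Node: width at 0
28 + 0 = 28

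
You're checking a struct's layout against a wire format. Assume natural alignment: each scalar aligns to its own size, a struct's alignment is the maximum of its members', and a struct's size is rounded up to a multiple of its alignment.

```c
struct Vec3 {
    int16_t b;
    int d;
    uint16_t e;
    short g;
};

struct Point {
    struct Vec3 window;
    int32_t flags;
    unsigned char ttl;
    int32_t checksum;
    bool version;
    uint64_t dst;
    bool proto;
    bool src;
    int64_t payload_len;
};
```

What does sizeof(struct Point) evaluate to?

Vec3: 0..2  b  (2B, 2-aligned); 2..4  -- padding (2B); 4..8  d  (4B, 4-aligned); 8..10  e  (2B, 2-aligned); 10..12  g  (2B, 2-aligned); sizeof = 12, alignof = 4
0..12  window  (12B, 4-aligned)
12..16  flags  (4B, 4-aligned)
16..17  ttl  (1B, 1-aligned)
17..20  -- padding (3B)
20..24  checksum  (4B, 4-aligned)
24..25  version  (1B, 1-aligned)
25..32  -- padding (7B)
32..40  dst  (8B, 8-aligned)
40..41  proto  (1B, 1-aligned)
41..42  src  (1B, 1-aligned)
42..48  -- padding (6B)
48..56  payload_len  (8B, 8-aligned)
sizeof = 56, alignof = 8

56 bytes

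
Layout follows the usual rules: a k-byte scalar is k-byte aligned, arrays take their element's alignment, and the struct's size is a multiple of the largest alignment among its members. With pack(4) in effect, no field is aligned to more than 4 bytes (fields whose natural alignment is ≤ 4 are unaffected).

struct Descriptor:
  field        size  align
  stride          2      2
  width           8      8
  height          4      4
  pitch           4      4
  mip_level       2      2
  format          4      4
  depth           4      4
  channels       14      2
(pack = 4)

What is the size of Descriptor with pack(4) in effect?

@0: stride [2B, align 2] → 2
+2 pad (align 4)
@4: width [8B, align 4] → 12
@12: height [4B, align 4] → 16
@16: pitch [4B, align 4] → 20
@20: mip_level [2B, align 2] → 22
+2 pad (align 4)
@24: format [4B, align 4] → 28
@28: depth [4B, align 4] → 32
@32: channels [14B, align 2] → 46
+2 tail pad (align 4)
size 48, align 4

48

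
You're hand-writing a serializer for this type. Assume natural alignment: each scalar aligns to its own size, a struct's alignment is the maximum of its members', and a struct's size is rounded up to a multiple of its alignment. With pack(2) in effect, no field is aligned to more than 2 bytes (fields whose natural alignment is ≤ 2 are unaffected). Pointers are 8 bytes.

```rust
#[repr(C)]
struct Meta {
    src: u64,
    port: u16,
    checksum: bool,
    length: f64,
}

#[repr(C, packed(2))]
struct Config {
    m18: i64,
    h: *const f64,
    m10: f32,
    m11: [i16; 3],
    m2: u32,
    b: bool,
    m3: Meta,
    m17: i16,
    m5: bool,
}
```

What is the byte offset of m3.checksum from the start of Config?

Meta: src at 0 (size 8, align 8) → ends 8; port at 8 (size 2, align 2) → ends 10; checksum at 10 (size 1, align 1) → ends 11; pad 5 to align 8 for length; length at 16 (size 8, align 8) → ends 24; total 24 bytes, alignment 8
m18 at 0 (size 8, align 2) → ends 8
h at 8 (size 8, align 2) → ends 16
m10 at 16 (size 4, align 2) → ends 20
m11 at 20 (size 6, align 2) → ends 26
m2 at 26 (size 4, align 2) → ends 30
b at 30 (size 1, align 1) → ends 31
pad 1 to align 2 for m3
m3 at 32 (size 24, align 2) → ends 56
within Meta: checksum at 10
32 + 10 = 42

42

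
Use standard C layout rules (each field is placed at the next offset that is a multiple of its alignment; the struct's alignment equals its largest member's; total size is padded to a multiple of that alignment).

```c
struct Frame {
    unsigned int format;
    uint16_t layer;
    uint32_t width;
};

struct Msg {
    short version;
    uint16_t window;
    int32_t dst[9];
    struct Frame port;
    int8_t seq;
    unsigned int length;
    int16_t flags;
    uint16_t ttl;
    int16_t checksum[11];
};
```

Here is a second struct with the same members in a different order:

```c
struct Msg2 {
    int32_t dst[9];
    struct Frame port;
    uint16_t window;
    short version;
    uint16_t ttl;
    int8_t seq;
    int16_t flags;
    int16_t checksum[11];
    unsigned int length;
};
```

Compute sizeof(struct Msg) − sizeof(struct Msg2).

Frame: 0..4  format  (4B, 4-aligned); 4..6  layer  (2B, 2-aligned); 6..8  -- padding (2B); 8..12  width  (4B, 4-aligned); sizeof = 12, alignof = 4
0..2  version  (2B, 2-aligned)
2..4  window  (2B, 2-aligned)
4..40  dst  (36B, 4-aligned)
40..52  port  (12B, 4-aligned)
52..53  seq  (1B, 1-aligned)
53..56  -- padding (3B)
56..60  length  (4B, 4-aligned)
60..62  flags  (2B, 2-aligned)
62..64  ttl  (2B, 2-aligned)
64..86  checksum  (22B, 2-aligned)
86..88  -- tail padding (2B)
sizeof = 88, alignof = 4
— Msg2 —
0..36  dst  (36B, 4-aligned)
36..48  port  (12B, 4-aligned)
48..50  window  (2B, 2-aligned)
50..52  version  (2B, 2-aligned)
52..54  ttl  (2B, 2-aligned)
54..55  seq  (1B, 1-aligned)
55..56  -- padding (1B)
56..58  flags  (2B, 2-aligned)
58..80  checksum  (22B, 2-aligned)
80..84  length  (4B, 4-aligned)
sizeof = 84, alignof = 4
88 − 84 = 4

4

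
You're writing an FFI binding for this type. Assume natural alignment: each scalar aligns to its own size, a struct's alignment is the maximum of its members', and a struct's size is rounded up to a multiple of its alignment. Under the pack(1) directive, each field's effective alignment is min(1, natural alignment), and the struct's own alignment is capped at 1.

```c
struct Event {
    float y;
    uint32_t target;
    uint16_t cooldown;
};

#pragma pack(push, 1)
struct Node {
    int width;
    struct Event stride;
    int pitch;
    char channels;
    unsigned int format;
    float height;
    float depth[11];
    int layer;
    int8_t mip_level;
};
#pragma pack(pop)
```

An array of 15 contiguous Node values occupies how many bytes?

1170

Event: y at 0 (size 4, align 4) → ends 4; target at 4 (size 4, align 4) → ends 8; cooldown at 8 (size 2, align 2) → ends 10; tail pad 2 to reach multiple of 4; total 12 bytes, alignment 4
width at 0 (size 4, align 1) → ends 4
stride at 4 (size 12, align 1) → ends 16
pitch at 16 (size 4, align 1) → ends 20
channels at 20 (size 1, align 1) → ends 21
format at 21 (size 4, align 1) → ends 25
height at 25 (size 4, align 1) → ends 29
depth at 29 (size 44, align 1) → ends 73
layer at 73 (size 4, align 1) → ends 77
mip_level at 77 (size 1, align 1) → ends 78
total 78 bytes, alignment 1
array of 15: 15 × 78 = 1170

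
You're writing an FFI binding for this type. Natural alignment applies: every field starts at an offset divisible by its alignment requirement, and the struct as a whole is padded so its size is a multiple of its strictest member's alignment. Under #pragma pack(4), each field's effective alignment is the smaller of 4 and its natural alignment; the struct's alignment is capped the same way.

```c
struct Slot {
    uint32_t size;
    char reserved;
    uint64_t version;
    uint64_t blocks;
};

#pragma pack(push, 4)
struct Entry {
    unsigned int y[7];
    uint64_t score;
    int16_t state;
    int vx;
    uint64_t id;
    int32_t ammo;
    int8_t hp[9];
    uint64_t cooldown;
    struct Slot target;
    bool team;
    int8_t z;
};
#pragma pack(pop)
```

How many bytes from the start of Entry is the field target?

Slot: @0: size [4B, align 4] → 4; @4: reserved [1B, align 1] → 5; +3 pad (align 8); @8: version [8B, align 8] → 16; @16: blocks [8B, align 8] → 24; size 24, align 8
@0: y [28B, align 4] → 28
@28: score [8B, align 4] → 36
@36: state [2B, align 2] → 38
+2 pad (align 4)
@40: vx [4B, align 4] → 44
@44: id [8B, align 4] → 52
@52: ammo [4B, align 4] → 56
@56: hp [9B, align 1] → 65
+3 pad (align 4)
@68: cooldown [8B, align 4] → 76
@76: target [24B, align 4] → 100

76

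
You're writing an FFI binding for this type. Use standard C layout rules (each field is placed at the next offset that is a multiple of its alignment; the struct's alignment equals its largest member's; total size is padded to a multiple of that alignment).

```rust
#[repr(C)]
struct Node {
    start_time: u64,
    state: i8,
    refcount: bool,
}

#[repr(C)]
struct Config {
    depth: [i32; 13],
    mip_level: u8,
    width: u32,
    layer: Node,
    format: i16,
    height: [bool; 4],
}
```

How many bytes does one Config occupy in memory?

88

Node: start_time at 0 (size 8, align 8) → ends 8; state at 8 (size 1, align 1) → ends 9; refcount at 9 (size 1, align 1) → ends 10; tail pad 6 to reach multiple of 8; total 16 bytes, alignment 8
depth at 0 (size 52, align 4) → ends 52
mip_level at 52 (size 1, align 1) → ends 53
pad 3 to align 4 for width
width at 56 (size 4, align 4) → ends 60
pad 4 to align 8 for layer
layer at 64 (size 16, align 8) → ends 80
format at 80 (size 2, align 2) → ends 82
height at 82 (size 4, align 1) → ends 86
tail pad 2 to reach multiple of 8
total 88 bytes, alignment 8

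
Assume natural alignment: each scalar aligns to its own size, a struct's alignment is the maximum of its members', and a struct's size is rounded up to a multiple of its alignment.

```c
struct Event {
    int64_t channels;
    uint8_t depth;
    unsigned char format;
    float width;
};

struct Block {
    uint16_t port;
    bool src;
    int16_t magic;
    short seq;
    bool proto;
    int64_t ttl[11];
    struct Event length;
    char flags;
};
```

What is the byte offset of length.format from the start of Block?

Event: @0: channels [8B, align 8] → 8; @8: depth [1B, align 1] → 9; @9: format [1B, align 1] → 10; +2 pad (align 4); @12: width [4B, align 4] → 16; size 16, align 8
@0: port [2B, align 2] → 2
@2: src [1B, align 1] → 3
+1 pad (align 2)
@4: magic [2B, align 2] → 6
@6: seq [2B, align 2] → 8
@8: proto [1B, align 1] → 9
+7 pad (align 8)
@16: ttl [88B, align 8] → 104
@104: length [16B, align 8] → 120
within Event: format at 9
104 + 9 = 113

113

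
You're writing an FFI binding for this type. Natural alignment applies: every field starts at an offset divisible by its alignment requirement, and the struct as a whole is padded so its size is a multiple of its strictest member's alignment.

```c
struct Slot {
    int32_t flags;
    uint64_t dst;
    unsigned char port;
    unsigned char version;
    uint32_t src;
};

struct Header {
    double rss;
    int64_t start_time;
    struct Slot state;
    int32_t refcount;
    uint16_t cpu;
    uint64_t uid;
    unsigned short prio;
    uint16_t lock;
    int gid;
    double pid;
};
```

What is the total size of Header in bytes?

72

Slot: @0: flags [4B, align 4] → 4; +4 pad (align 8); @8: dst [8B, align 8] → 16; @16: port [1B, align 1] → 17; @17: version [1B, align 1] → 18; +2 pad (align 4); @20: src [4B, align 4] → 24; size 24, align 8
@0: rss [8B, align 8] → 8
@8: start_time [8B, align 8] → 16
@16: state [24B, align 8] → 40
@40: refcount [4B, align 4] → 44
@44: cpu [2B, align 2] → 46
+2 pad (align 8)
@48: uid [8B, align 8] → 56
@56: prio [2B, align 2] → 58
@58: lock [2B, align 2] → 60
@60: gid [4B, align 4] → 64
@64: pid [8B, align 8] → 72
size 72, align 8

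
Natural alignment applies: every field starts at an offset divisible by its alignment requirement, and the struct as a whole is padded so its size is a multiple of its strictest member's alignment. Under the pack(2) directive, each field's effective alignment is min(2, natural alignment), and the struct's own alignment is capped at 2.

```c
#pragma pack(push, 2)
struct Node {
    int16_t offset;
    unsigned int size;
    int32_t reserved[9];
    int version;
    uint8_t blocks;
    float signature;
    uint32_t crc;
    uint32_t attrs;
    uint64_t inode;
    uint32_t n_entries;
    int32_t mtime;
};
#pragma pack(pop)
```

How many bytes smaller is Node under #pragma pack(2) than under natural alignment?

4

natural layout:
  @0: offset [2B, align 2] → 2
  +2 pad (align 4)
  @4: size [4B, align 4] → 8
  @8: reserved [36B, align 4] → 44
  @44: version [4B, align 4] → 48
  @48: blocks [1B, align 1] → 49
  +3 pad (align 4)
  @52: signature [4B, align 4] → 56
  @56: crc [4B, align 4] → 60
  @60: attrs [4B, align 4] → 64
  @64: inode [8B, align 8] → 72
  @72: n_entries [4B, align 4] → 76
  @76: mtime [4B, align 4] → 80
  size 80, align 8
packed(2) layout:
  @0: offset [2B, align 2] → 2
  @2: size [4B, align 2] → 6
  @6: reserved [36B, align 2] → 42
  @42: version [4B, align 2] → 46
  @46: blocks [1B, align 1] → 47
  +1 pad (align 2)
  @48: signature [4B, align 2] → 52
  @52: crc [4B, align 2] → 56
  @56: attrs [4B, align 2] → 60
  @60: inode [8B, align 2] → 68
  @68: n_entries [4B, align 2] → 72
  @72: mtime [4B, align 2] → 76
  size 76, align 2
80 − 76 = 4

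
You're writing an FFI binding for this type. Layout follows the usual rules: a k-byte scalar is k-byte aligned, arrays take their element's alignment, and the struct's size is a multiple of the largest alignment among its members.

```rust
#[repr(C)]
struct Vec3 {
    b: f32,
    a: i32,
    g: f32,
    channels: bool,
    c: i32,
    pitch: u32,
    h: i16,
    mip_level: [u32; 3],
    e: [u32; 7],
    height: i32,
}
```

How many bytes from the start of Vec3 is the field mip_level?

28

0..4  b  (4B, 4-aligned)
4..8  a  (4B, 4-aligned)
8..12  g  (4B, 4-aligned)
12..13  channels  (1B, 1-aligned)
13..16  -- padding (3B)
16..20  c  (4B, 4-aligned)
20..24  pitch  (4B, 4-aligned)
24..26  h  (2B, 2-aligned)
26..28  -- padding (2B)
28..40  mip_level  (12B, 4-aligned)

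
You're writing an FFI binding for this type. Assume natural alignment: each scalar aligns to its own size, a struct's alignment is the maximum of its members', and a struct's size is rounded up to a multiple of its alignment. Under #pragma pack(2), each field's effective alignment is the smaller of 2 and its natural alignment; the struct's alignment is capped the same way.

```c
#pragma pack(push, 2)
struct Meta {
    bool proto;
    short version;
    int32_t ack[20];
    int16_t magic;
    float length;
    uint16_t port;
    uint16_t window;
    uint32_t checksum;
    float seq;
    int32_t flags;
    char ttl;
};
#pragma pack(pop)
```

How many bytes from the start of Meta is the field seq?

98

proto at 0 (size 1, align 1) → ends 1
pad 1 to align 2 for version
version at 2 (size 2, align 2) → ends 4
ack at 4 (size 80, align 2) → ends 84
magic at 84 (size 2, align 2) → ends 86
length at 86 (size 4, align 2) → ends 90
port at 90 (size 2, align 2) → ends 92
window at 92 (size 2, align 2) → ends 94
checksum at 94 (size 4, align 2) → ends 98
seq at 98 (size 4, align 2) → ends 102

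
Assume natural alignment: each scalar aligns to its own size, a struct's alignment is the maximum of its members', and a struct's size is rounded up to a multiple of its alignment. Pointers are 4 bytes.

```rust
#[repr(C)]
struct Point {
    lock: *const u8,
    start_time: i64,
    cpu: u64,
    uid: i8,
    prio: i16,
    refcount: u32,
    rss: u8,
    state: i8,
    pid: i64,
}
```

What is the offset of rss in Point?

@0: lock [4B, align 4] → 4
+4 pad (align 8)
@8: start_time [8B, align 8] → 16
@16: cpu [8B, align 8] → 24
@24: uid [1B, align 1] → 25
+1 pad (align 2)
@26: prio [2B, align 2] → 28
@28: refcount [4B, align 4] → 32
@32: rss [1B, align 1] → 33

32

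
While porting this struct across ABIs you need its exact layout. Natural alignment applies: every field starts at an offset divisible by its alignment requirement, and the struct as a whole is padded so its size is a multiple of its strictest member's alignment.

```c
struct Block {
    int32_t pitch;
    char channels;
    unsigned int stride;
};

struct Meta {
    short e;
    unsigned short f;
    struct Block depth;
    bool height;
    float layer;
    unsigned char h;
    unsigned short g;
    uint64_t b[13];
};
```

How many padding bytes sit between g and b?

Block: pitch at 0 (size 4, align 4) → ends 4; channels at 4 (size 1, align 1) → ends 5; pad 3 to align 4 for stride; stride at 8 (size 4, align 4) → ends 12; total 12 bytes, alignment 4
e at 0 (size 2, align 2) → ends 2
f at 2 (size 2, align 2) → ends 4
depth at 4 (size 12, align 4) → ends 16
height at 16 (size 1, align 1) → ends 17
pad 3 to align 4 for layer
layer at 20 (size 4, align 4) → ends 24
h at 24 (size 1, align 1) → ends 25
pad 1 to align 2 for g
g at 26 (size 2, align 2) → ends 28
pad 4 to align 8 for b
b at 32 (size 104, align 8) → ends 136

4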